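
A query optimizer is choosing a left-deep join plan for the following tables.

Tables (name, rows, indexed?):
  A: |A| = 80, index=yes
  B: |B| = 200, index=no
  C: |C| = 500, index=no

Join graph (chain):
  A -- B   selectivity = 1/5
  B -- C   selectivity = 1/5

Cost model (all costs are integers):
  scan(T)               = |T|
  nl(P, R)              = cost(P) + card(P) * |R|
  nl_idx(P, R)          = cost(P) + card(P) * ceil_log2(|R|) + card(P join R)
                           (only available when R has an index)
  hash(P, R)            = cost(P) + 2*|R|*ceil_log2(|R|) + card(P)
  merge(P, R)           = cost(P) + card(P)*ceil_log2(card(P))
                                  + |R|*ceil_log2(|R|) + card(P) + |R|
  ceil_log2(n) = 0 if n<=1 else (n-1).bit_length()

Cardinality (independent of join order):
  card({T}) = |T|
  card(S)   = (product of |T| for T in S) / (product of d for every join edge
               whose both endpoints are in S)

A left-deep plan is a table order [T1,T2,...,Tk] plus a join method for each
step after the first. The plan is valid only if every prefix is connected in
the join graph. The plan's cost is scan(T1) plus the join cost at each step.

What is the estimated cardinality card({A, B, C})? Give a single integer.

320000

Tables in S: A(80), B(200), C(500)
Edges inside S: A-B(d=5), B-C(d=5)
numerator = 80 * 200 * 500 = 8000000
denominator = 5 * 5 = 25
card(S) = 8000000 / 25 = 320000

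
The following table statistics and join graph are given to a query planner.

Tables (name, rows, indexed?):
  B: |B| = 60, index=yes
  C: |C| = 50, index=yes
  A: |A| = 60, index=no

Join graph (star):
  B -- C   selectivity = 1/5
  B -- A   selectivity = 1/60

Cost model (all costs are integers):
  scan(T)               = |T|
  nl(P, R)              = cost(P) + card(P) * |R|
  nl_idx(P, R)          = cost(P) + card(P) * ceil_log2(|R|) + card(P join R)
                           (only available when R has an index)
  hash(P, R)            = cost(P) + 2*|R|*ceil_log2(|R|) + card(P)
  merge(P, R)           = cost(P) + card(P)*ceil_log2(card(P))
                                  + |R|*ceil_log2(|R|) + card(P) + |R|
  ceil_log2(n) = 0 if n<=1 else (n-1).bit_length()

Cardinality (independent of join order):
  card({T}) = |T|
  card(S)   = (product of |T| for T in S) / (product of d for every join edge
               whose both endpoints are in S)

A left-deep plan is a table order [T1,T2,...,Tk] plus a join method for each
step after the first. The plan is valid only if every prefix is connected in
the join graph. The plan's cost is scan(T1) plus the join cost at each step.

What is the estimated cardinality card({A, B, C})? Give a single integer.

600

Tables in S: A(60), B(60), C(50)
Edges inside S: B-C(d=5), B-A(d=60)
numerator = 60 * 60 * 50 = 180000
denominator = 5 * 60 = 300
card(S) = 180000 / 300 = 600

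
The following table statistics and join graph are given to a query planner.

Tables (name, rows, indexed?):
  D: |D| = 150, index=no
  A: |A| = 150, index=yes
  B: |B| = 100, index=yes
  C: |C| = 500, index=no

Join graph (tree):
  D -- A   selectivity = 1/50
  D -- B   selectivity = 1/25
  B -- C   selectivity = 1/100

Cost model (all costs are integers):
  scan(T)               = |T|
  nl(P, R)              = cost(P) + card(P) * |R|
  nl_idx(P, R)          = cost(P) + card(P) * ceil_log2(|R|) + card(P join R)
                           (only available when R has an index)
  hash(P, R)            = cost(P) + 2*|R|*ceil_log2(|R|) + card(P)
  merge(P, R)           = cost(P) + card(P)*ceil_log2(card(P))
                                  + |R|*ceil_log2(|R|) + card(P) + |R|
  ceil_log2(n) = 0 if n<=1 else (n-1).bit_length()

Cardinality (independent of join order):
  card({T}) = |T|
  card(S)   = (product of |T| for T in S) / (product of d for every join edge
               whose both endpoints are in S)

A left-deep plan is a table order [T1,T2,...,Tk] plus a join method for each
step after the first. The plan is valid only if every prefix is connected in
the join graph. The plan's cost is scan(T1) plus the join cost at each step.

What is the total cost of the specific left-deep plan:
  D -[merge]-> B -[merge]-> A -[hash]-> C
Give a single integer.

21050

step 1: scan D: cost=150, card=150
step 2: join B via merge
    card(P join B) = 150*100/(25) = 600
    cost = 150 + 150*8 + 100*7 + 150 + 100 = 2300
step 3: join A via merge
    card(P join A) = 600*150/(50) = 1800
    cost = 2300 + 600*10 + 150*8 + 600 + 150 = 10250
step 4: join C via hash
    card(P join C) = 1800*500/(100) = 9000
    cost = 10250 + 2*500*9 + 1800 = 21050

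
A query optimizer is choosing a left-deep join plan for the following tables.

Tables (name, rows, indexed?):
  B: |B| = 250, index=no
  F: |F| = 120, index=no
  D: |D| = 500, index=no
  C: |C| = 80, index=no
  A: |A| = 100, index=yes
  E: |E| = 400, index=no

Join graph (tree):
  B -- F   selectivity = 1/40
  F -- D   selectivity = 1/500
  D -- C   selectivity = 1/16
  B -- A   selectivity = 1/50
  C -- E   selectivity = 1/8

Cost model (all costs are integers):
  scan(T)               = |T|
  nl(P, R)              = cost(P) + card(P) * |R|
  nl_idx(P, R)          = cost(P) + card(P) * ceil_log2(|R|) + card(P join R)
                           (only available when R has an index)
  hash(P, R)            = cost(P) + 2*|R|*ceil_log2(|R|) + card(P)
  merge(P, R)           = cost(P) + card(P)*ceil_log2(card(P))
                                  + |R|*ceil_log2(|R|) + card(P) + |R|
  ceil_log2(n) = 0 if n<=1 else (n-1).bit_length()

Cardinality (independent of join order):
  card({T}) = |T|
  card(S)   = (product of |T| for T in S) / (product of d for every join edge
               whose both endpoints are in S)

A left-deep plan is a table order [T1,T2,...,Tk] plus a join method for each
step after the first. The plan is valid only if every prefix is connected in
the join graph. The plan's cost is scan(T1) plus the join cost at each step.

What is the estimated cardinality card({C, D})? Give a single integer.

2500

Tables in S: C(80), D(500)
Edges inside S: D-C(d=16)
numerator = 80 * 500 = 40000
denominator = 16 = 16
card(S) = 40000 / 16 = 2500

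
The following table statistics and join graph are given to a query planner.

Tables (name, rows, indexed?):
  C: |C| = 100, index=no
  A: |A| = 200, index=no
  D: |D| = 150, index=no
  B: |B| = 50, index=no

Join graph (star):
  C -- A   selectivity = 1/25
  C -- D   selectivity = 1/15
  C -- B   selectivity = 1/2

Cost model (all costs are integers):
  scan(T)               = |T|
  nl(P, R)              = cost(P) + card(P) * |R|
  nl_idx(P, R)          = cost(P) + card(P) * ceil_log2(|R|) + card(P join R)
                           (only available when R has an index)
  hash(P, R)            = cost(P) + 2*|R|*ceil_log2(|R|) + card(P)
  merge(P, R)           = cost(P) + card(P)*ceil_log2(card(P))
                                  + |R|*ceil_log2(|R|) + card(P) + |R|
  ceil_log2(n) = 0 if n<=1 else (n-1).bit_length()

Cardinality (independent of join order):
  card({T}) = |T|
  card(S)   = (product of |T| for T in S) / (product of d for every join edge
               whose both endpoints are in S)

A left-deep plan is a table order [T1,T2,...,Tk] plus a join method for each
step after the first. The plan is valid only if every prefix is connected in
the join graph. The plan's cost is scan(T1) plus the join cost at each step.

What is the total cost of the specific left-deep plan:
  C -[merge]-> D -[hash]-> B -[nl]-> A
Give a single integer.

5003850

step 1: scan C: cost=100, card=100
step 2: join D via merge
    card(P join D) = 100*150/(15) = 1000
    cost = 100 + 100*7 + 150*8 + 100 + 150 = 2250
step 3: join B via hash
    card(P join B) = 1000*50/(2) = 25000
    cost = 2250 + 2*50*6 + 1000 = 3850
step 4: join A via nl
    card(P join A) = 25000*200/(25) = 200000
    cost = 3850 + 25000*200 = 5003850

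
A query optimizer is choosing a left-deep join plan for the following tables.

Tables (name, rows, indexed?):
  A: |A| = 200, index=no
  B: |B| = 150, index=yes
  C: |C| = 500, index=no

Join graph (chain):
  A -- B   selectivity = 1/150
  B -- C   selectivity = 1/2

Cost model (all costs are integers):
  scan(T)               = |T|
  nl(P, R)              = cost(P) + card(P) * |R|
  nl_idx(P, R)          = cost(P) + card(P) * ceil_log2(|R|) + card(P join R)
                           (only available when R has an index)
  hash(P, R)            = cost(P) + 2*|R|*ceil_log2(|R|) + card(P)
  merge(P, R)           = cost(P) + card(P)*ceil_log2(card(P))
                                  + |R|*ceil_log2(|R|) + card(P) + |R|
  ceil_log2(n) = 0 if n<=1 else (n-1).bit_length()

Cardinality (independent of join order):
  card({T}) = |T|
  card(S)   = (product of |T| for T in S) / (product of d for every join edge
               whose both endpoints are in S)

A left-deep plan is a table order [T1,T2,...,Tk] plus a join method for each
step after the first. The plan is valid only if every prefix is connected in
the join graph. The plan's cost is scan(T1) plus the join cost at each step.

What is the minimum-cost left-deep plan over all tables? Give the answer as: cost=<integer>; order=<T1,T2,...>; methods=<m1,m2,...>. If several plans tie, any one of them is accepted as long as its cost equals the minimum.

Selinger DP (subsets sized 1..n):
  {A}: scan cost=200, card=200
  {B}: scan cost=150, card=150
  {C}: scan cost=500, card=500
  {AB}: card=200; try (B,nl_idx)→2000, (B,hash)→2800, (A,merge)→3300, (B,merge)→3350, (A,hash)→3500, (A,nl)→30150 …(+1); best=2000 via (B,nl_idx)
  {BC}: card=37500; try (B,hash)→3400, (C,merge)→6500, (B,merge)→6850, (C,hash)→9300, (B,nl_idx)→42000, (C,nl)→75150 …(+1); best=3400 via (B,hash)
  {ABC}: card=50000; try (C,merge)→8800, (C,hash)→11200, (A,hash)→44100, (C,nl)→102000, (A,merge)→642700, (A,nl)→7503400; best=8800 via (C,merge)

cost=8800; order=A,B,C; methods=nl_idx,merge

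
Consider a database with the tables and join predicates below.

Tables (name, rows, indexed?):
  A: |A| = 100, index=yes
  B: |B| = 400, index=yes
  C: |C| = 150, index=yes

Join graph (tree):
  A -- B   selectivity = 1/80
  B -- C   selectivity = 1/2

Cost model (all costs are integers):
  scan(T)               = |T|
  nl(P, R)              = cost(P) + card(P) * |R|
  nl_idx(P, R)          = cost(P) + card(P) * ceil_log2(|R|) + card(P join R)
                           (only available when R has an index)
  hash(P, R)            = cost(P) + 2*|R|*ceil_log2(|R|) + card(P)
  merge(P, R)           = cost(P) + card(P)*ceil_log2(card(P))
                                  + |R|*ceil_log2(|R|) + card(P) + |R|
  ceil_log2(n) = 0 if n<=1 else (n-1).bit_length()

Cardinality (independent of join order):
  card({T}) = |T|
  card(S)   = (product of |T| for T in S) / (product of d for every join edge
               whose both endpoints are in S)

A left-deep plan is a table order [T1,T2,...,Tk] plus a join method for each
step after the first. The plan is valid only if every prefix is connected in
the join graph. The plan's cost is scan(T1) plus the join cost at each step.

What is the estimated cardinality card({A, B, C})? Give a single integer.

Tables in S: A(100), B(400), C(150)
Edges inside S: A-B(d=80), B-C(d=2)
numerator = 100 * 400 * 150 = 6000000
denominator = 80 * 2 = 160
card(S) = 6000000 / 160 = 37500

37500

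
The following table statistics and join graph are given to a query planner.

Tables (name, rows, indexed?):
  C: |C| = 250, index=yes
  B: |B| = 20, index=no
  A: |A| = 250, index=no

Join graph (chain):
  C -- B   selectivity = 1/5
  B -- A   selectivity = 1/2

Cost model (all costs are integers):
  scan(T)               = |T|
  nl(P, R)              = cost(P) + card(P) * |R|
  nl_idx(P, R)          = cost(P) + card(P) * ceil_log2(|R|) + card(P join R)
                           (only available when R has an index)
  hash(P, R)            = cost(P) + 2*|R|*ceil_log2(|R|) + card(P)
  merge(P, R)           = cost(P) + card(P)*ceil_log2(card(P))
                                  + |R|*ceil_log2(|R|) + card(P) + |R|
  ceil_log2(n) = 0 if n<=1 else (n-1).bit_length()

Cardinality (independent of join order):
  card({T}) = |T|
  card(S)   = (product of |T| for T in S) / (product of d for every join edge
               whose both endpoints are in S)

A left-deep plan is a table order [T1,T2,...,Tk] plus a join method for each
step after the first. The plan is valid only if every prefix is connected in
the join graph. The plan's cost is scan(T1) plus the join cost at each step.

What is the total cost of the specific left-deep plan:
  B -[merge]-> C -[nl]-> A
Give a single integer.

step 1: scan B: cost=20, card=20
step 2: join C via merge
    card(P join C) = 20*250/(5) = 1000
    cost = 20 + 20*5 + 250*8 + 20 + 250 = 2390
step 3: join A via nl
    card(P join A) = 1000*250/(2) = 125000
    cost = 2390 + 1000*250 = 252390

252390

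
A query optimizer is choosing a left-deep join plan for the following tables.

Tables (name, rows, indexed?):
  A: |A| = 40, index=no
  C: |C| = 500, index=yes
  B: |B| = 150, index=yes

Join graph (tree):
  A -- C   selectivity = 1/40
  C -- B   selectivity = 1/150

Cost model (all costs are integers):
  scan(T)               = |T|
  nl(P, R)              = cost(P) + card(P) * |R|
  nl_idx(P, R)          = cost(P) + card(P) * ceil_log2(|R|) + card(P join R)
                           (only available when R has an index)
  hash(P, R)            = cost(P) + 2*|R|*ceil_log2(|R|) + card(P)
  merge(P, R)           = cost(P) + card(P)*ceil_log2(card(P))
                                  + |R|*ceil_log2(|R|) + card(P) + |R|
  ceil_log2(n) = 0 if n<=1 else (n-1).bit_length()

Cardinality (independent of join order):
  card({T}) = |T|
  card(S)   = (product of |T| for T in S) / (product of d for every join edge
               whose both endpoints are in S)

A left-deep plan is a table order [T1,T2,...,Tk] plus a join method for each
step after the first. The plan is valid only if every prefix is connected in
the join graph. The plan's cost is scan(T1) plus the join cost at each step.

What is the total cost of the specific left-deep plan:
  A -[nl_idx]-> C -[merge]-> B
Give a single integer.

step 1: scan A: cost=40, card=40
step 2: join C via nl_idx
    card(P join C) = 40*500/(40) = 500
    cost = 40 + 40*9 + 500 = 900
step 3: join B via merge
    card(P join B) = 500*150/(150) = 500
    cost = 900 + 500*9 + 150*8 + 500 + 150 = 7250

7250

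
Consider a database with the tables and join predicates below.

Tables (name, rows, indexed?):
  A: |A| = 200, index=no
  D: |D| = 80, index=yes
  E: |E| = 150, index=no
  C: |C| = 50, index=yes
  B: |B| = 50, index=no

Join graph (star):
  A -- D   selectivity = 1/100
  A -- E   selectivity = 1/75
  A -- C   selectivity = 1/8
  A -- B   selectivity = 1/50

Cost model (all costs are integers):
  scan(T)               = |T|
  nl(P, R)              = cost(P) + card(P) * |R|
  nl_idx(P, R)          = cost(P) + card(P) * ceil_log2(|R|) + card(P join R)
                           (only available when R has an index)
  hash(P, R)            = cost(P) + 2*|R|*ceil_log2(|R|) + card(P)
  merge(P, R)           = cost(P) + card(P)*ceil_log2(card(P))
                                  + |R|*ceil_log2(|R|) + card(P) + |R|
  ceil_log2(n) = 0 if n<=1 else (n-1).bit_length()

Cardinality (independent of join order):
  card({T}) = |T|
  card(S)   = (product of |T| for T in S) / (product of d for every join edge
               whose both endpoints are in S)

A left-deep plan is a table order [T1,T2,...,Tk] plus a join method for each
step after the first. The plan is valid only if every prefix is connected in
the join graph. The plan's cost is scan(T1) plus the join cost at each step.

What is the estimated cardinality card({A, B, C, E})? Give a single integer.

2500

Tables in S: A(200), B(50), C(50), E(150)
Edges inside S: A-E(d=75), A-C(d=8), A-B(d=50)
numerator = 200 * 50 * 50 * 150 = 75000000
denominator = 75 * 8 * 50 = 30000
card(S) = 75000000 / 30000 = 2500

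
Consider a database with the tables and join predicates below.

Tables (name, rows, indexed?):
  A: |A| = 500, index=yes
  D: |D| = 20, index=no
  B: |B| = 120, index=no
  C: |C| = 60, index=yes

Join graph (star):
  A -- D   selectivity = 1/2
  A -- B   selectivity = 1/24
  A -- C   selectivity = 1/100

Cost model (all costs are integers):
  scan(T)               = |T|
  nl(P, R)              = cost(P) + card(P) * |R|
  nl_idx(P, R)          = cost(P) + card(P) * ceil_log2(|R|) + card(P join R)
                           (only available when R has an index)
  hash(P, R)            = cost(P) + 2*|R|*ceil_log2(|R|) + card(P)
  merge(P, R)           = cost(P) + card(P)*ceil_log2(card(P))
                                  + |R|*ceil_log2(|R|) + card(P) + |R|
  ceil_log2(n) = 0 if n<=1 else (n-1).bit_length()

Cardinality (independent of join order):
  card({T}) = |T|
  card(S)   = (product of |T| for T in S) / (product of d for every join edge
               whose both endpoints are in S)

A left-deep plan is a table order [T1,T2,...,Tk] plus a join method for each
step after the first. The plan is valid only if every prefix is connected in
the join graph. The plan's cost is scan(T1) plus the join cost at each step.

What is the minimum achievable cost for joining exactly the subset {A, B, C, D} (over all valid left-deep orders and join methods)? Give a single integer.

4580

Selinger DP over subsets of {A,B,C,D}:
  {A}: scan cost=500, card=500
  {D}: scan cost=20, card=20
  {B}: scan cost=120, card=120
  {C}: scan cost=60, card=60
  {AD}: card=5000; try (D,hash)→1200, (A,merge)→5140, (A,nl_idx)→5200, (D,merge)→5620, (A,hash)→9040, (A,nl)→10020 …(+1); best=1200 via (D,hash)
  {AB}: card=2500; try (B,hash)→2680, (A,nl_idx)→3700, (A,merge)→6080, (B,merge)→6460, (A,hash)→9240, (A,nl)→60120 …(+1); best=2680 via (B,hash)
  {AC}: card=300; try (A,nl_idx)→900, (C,hash)→1720, (C,nl_idx)→3800, (A,merge)→5480, (C,merge)→5920, (A,hash)→9120 …(+2); best=900 via (A,nl_idx)
  {ABD}: card=25000; try (D,hash)→5380, (B,hash)→7880, (D,merge)→35300, (D,nl)→52680, (B,merge)→72160, (B,nl)→601200; best=5380 via (D,hash)
  {ACD}: card=3000; try (D,hash)→1400, (D,merge)→4020, (D,nl)→6900, (C,hash)→6920, (C,nl_idx)→34200, (C,merge)→71620 …(+1); best=1400 via (D,hash)
  {ABC}: card=1500; try (B,hash)→2880, (B,merge)→4860, (C,hash)→5900, (C,nl_idx)→19180, (C,merge)→35600, (B,nl)→36900 …(+1); best=2880 via (B,hash)
  {ABCD}: card=15000; try (D,hash)→4580, (B,hash)→6080, (D,merge)→21000, (C,hash)→31100, (D,nl)→32880, (B,merge)→41360 …(+4); best=4580 via (D,hash)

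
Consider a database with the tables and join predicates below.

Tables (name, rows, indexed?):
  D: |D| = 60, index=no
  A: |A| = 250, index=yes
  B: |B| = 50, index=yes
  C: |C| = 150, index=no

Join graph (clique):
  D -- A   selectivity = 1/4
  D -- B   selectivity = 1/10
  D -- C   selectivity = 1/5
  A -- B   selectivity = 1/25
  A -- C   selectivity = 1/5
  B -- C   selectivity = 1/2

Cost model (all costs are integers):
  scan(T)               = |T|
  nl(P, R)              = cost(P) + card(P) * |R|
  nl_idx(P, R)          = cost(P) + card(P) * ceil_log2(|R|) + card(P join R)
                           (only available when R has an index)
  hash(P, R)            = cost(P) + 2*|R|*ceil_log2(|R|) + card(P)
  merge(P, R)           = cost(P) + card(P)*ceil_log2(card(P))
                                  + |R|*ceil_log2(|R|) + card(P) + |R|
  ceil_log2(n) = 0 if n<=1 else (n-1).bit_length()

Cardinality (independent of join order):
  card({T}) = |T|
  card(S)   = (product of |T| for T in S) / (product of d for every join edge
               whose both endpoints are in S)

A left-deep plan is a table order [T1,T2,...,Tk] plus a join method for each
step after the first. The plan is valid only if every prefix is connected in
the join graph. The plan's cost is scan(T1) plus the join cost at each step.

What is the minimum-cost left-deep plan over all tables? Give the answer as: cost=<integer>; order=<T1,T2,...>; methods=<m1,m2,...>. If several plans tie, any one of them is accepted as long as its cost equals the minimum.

Selinger DP (subsets sized 1..n):
  {D}: scan cost=60, card=60
  {A}: scan cost=250, card=250
  {B}: scan cost=50, card=50
  {C}: scan cost=150, card=150
  {AD}: card=3750; try (D,hash)→1220, (A,merge)→2730, (D,merge)→2920, (A,hash)→4120, (A,nl_idx)→4290, (A,nl)→15060 …(+1); best=1220 via (D,hash)
  {BD}: card=300; try (B,hash)→720, (B,nl_idx)→720, (D,hash)→820, (D,merge)→820, (B,merge)→830, (D,nl)→3050 …(+1); best=720 via (B,hash)
  {CD}: card=1800; try (D,hash)→1020, (C,merge)→1830, (D,merge)→1920, (C,hash)→2520, (C,nl)→9060, (D,nl)→9150; best=1020 via (D,hash)
  {AB}: card=500; try (A,nl_idx)→950, (B,hash)→1100, (B,nl_idx)→2250, (A,merge)→2650, (B,merge)→2850, (A,hash)→4100 …(+2); best=950 via (A,nl_idx)
  {AC}: card=7500; try (C,hash)→2900, (A,merge)→3750, (C,merge)→3850, (A,hash)→4300, (A,nl_idx)→8850, (A,nl)→37650 …(+1); best=2900 via (C,hash)
  {BC}: card=3750; try (B,hash)→900, (C,merge)→1750, (B,merge)→1850, (C,hash)→2500, (B,nl_idx)→4800, (C,nl)→7550 …(+1); best=900 via (B,hash)
  {ABD}: card=750; try (D,hash)→2170, (A,nl_idx)→3870, (A,hash)→5020, (B,hash)→5570, (A,merge)→5970, (D,merge)→6370 …(+5); best=2170 via (D,hash)
  {ACD}: card=22500; try (A,hash)→6820, (C,hash)→7370, (D,hash)→11120, (A,merge)→24870, (A,nl_idx)→37920, (C,merge)→51320 …(+4); best=6820 via (A,hash)
  {BCD}: card=4500; try (C,hash)→3420, (B,hash)→3420, (C,merge)→5070, (D,hash)→5370, (B,nl_idx)→16320, (B,merge)→22970 …(+4); best=3420 via (C,hash)
  {ABC}: card=7500; try (C,hash)→3850, (C,merge)→7300, (A,hash)→8650, (B,hash)→11000, (A,nl_idx)→38400, (A,merge)→51900 …(+5); best=3850 via (C,hash)
  {ABCD}: card=2250; try (C,hash)→5320, (C,merge)→11770, (A,hash)→11920, (D,hash)→12070, (B,hash)→29920, (A,nl_idx)→41670 …(+8); best=5320 via (C,hash)

cost=5320; order=B,A,D,C; methods=nl_idx,hash,hash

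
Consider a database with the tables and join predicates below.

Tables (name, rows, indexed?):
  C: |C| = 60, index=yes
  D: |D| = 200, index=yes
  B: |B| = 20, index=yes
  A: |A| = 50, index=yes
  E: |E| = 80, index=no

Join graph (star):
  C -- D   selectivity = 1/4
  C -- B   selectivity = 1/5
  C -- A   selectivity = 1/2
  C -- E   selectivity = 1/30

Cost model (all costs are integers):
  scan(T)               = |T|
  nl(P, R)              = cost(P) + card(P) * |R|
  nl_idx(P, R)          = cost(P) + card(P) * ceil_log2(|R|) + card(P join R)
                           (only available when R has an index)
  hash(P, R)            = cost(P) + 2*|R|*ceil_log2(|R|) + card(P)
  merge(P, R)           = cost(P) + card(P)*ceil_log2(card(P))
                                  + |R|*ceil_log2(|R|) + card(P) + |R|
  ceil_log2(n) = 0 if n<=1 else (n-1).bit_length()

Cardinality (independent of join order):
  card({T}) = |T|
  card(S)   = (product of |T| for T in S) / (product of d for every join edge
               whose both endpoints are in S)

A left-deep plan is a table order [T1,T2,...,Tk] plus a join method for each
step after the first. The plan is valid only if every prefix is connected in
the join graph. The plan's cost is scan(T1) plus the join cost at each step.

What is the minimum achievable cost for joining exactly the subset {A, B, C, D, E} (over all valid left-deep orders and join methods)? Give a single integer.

Selinger DP over subsets of {A,B,C,D,E}:
  {C}: scan cost=60, card=60
  {D}: scan cost=200, card=200
  {B}: scan cost=20, card=20
  {A}: scan cost=50, card=50
  {E}: scan cost=80, card=80
  {CD}: card=3000; try (C,hash)→1120, (D,merge)→2280, (C,merge)→2420, (D,hash)→3320, (D,nl_idx)→3540, (C,nl_idx)→4400 …(+2); best=1120 via (C,hash)
  {BC}: card=240; try (B,hash)→320, (C,nl_idx)→380, (C,merge)→560, (B,merge)→600, (B,nl_idx)→600, (C,hash)→760 …(+2); best=320 via (B,hash)
  {AC}: card=1500; try (A,hash)→720, (C,hash)→820, (C,merge)→820, (A,merge)→830, (C,nl_idx)→1850, (A,nl_idx)→1920 …(+2); best=720 via (A,hash)
  {CE}: card=160; try (C,nl_idx)→720, (C,hash)→880, (E,merge)→1120, (C,merge)→1140, (E,hash)→1240, (E,nl)→4860 …(+1); best=720 via (C,nl_idx)
  {BCD}: card=12000; try (D,hash)→3760, (D,merge)→4280, (B,hash)→4320, (D,nl_idx)→14240, (B,nl_idx)→28120, (B,merge)→40240 …(+2); best=3760 via (D,hash)
  {ACD}: card=75000; try (A,hash)→4720, (D,hash)→5420, (D,merge)→20520, (A,merge)→40470, (D,nl_idx)→87720, (A,nl_idx)→94120 …(+2); best=4720 via (A,hash)
  {CDE}: card=8000; try (D,merge)→3960, (D,hash)→4080, (E,hash)→5240, (D,nl_idx)→10000, (D,nl)→32720, (E,merge)→40760 …(+1); best=3960 via (D,merge)
  {ABC}: card=6000; try (A,hash)→1160, (B,hash)→2420, (A,merge)→2830, (A,nl_idx)→7760, (A,nl)→12320, (B,nl_idx)→14220 …(+2); best=1160 via (A,hash)
  {BCE}: card=640; try (B,hash)→1080, (E,hash)→1680, (B,nl_idx)→2160, (B,merge)→2280, (E,merge)→3120, (B,nl)→3920 …(+1); best=1080 via (B,hash)
  {ACE}: card=4000; try (A,hash)→1480, (A,merge)→2510, (E,hash)→3340, (A,nl_idx)→5680, (A,nl)→8720, (E,merge)→19360 …(+1); best=1480 via (A,hash)
  {ABCD}: card=300000; try (D,hash)→10360, (A,hash)→16360, (B,hash)→79920, (D,merge)→86960, (A,merge)→184110, (D,nl_idx)→349160 …(+6); best=10360 via (D,hash)
  {BCDE}: card=32000; try (D,hash)→4920, (D,merge)→9920, (B,hash)→12160, (E,hash)→16880, (D,nl_idx)→38200, (B,nl_idx)→75960 …(+5); best=4920 via (D,hash)
  {ACDE}: card=200000; try (D,hash)→8680, (A,hash)→12560, (D,merge)→55280, (E,hash)→80840, (A,merge)→116310, (D,nl_idx)→233480 …(+5); best=8680 via (D,hash)
  {ABCE}: card=16000; try (A,hash)→2320, (B,hash)→5680, (E,hash)→8280, (A,merge)→8470, (A,nl_idx)→20920, (A,nl)→33080 …(+5); best=2320 via (A,hash)
  {ABCDE}: card=800000; try (D,hash)→21520, (A,hash)→37520, (B,hash)→208880, (D,merge)→244120, (E,hash)→311480, (A,merge)→517270 …(+9); best=21520 via (D,hash)

21520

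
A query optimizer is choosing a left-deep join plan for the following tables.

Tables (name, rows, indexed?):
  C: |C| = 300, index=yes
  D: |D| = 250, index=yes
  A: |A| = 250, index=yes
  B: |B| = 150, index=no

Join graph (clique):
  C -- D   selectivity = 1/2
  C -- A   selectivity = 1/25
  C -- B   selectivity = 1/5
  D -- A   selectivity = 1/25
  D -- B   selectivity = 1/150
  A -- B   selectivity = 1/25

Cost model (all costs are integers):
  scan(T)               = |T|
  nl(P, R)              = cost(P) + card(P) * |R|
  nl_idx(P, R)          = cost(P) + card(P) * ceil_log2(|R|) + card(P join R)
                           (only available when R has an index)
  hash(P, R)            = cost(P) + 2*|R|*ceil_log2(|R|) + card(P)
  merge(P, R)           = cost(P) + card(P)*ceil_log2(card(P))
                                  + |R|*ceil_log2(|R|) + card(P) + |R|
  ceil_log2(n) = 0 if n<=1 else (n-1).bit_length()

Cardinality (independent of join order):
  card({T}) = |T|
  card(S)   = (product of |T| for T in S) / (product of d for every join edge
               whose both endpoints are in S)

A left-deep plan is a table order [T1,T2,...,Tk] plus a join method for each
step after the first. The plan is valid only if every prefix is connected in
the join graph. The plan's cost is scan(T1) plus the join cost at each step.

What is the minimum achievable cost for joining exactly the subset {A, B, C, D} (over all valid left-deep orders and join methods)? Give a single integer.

Selinger DP over subsets of {A,B,C,D}:
  {C}: scan cost=300, card=300
  {D}: scan cost=250, card=250
  {A}: scan cost=250, card=250
  {B}: scan cost=150, card=150
  {CD}: card=37500; try (D,hash)→4600, (C,merge)→5500, (D,merge)→5550, (C,hash)→5900, (C,nl_idx)→40000, (D,nl_idx)→40200 …(+2); best=4600 via (D,hash)
  {AC}: card=3000; try (A,hash)→4600, (C,merge)→5500, (C,nl_idx)→5500, (A,merge)→5550, (A,nl_idx)→5700, (C,hash)→5900 …(+2); best=4600 via (A,hash)
  {BC}: card=9000; try (B,hash)→3000, (C,merge)→4500, (B,merge)→4650, (C,hash)→5700, (C,nl_idx)→10500, (C,nl)→45150 …(+1); best=3000 via (B,hash)
  {AD}: card=2500; try (D,hash)→4500, (A,hash)→4500, (D,merge)→4750, (D,nl_idx)→4750, (A,merge)→4750, (A,nl_idx)→4750 …(+2); best=4500 via (D,hash)
  {BD}: card=250; try (D,nl_idx)→1600, (B,hash)→2900, (D,merge)→3750, (B,merge)→3850, (D,hash)→4300, (D,nl)→37650 …(+1); best=1600 via (D,nl_idx)
  {AB}: card=1500; try (A,nl_idx)→2850, (B,hash)→2900, (A,merge)→3750, (B,merge)→3850, (A,hash)→4300, (A,nl)→37650 …(+1); best=2850 via (A,nl_idx)
  {ACD}: card=15000; try (D,hash)→11600, (C,hash)→12400, (C,merge)→40000, (C,nl_idx)→42000, (D,nl_idx)→43600, (D,merge)→45850 …(+6); best=11600 via (D,hash)
  {BCD}: card=7500; try (C,merge)→6850, (C,hash)→7250, (C,nl_idx)→11350, (D,hash)→16000, (B,hash)→44500, (C,nl)→76600 …(+5); best=6850 via (C,merge)
  {ABC}: card=3600; try (C,hash)→9750, (B,hash)→10000, (A,hash)→16000, (C,nl_idx)→19950, (C,merge)→23850, (B,merge)→44950 …(+5); best=9750 via (C,hash)
  {ABD}: card=100; try (A,nl_idx)→3700, (A,hash)→5850, (A,merge)→6100, (D,hash)→8350, (B,hash)→9400, (D,nl_idx)→14950 …(+5); best=3700 via (A,nl_idx)
  {ABCD}: card=120; try (C,nl_idx)→4720, (C,merge)→7500, (C,hash)→9200, (D,hash)→17350, (A,hash)→18350, (B,hash)→29000 …(+9); best=4720 via (C,nl_idx)

4720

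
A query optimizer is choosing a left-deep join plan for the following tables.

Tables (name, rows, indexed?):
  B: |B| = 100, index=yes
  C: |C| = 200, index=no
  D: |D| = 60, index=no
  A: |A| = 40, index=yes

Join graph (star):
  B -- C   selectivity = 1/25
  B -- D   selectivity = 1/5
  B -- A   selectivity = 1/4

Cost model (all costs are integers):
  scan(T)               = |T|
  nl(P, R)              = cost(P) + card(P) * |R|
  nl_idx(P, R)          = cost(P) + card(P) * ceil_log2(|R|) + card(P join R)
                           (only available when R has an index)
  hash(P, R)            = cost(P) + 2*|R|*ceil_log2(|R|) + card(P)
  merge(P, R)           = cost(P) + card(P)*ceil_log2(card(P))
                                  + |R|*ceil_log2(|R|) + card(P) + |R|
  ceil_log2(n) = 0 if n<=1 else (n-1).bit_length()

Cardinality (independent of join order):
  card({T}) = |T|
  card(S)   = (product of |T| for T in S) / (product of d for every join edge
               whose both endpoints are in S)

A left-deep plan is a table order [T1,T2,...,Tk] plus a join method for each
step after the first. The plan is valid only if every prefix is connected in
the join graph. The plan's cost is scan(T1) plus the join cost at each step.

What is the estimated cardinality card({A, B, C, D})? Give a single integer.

Tables in S: A(40), B(100), C(200), D(60)
Edges inside S: B-C(d=25), B-D(d=5), B-A(d=4)
numerator = 40 * 100 * 200 * 60 = 48000000
denominator = 25 * 5 * 4 = 500
card(S) = 48000000 / 500 = 96000

96000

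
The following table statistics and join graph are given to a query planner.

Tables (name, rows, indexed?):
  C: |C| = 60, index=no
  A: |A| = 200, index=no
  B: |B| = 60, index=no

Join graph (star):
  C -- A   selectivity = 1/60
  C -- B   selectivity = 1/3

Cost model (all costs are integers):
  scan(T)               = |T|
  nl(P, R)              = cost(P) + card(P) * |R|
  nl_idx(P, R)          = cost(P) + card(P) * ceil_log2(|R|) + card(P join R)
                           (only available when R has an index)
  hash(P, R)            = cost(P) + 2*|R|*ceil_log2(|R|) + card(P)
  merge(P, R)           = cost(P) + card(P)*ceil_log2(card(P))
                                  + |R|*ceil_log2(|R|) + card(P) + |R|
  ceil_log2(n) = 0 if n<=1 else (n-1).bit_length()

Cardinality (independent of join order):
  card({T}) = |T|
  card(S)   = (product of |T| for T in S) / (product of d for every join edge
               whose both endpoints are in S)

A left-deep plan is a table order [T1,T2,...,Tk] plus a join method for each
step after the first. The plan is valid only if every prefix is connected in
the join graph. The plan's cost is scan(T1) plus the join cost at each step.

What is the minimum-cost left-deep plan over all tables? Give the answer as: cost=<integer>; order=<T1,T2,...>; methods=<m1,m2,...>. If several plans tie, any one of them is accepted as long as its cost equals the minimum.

Selinger DP (subsets sized 1..n):
  {C}: scan cost=60, card=60
  {A}: scan cost=200, card=200
  {B}: scan cost=60, card=60
  {AC}: card=200; try (C,hash)→1120, (A,merge)→2280, (C,merge)→2420, (A,hash)→3320, (A,nl)→12060, (C,nl)→12200; best=1120 via (C,hash)
  {BC}: card=1200; try (C,hash)→840, (B,hash)→840, (C,merge)→900, (B,merge)→900, (C,nl)→3660, (B,nl)→3660; best=840 via (C,hash)
  {ABC}: card=4000; try (B,hash)→2040, (B,merge)→3340, (A,hash)→5240, (B,nl)→13120, (A,merge)→17040, (A,nl)→240840; best=2040 via (B,hash)

cost=2040; order=A,C,B; methods=hash,hash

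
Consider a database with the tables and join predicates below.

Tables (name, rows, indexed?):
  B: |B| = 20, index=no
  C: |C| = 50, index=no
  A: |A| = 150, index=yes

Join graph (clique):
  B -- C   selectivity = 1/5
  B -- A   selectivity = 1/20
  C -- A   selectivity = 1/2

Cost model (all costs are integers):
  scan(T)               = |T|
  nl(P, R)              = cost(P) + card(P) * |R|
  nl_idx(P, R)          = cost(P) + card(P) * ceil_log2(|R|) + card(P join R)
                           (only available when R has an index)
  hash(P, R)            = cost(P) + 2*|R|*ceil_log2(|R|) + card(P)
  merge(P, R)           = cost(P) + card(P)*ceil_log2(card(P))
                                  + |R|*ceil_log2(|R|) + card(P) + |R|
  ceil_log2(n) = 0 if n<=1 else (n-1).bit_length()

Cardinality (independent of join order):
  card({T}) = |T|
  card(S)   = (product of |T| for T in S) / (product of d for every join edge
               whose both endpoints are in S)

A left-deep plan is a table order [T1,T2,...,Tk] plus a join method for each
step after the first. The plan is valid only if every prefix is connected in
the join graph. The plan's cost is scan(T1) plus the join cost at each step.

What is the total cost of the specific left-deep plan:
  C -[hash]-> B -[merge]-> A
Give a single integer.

3450

step 1: scan C: cost=50, card=50
step 2: join B via hash
    card(P join B) = 50*20/(5) = 200
    cost = 50 + 2*20*5 + 50 = 300
step 3: join A via merge
    card(P join A) = 200*150/(20*2) = 750
    cost = 300 + 200*8 + 150*8 + 200 + 150 = 3450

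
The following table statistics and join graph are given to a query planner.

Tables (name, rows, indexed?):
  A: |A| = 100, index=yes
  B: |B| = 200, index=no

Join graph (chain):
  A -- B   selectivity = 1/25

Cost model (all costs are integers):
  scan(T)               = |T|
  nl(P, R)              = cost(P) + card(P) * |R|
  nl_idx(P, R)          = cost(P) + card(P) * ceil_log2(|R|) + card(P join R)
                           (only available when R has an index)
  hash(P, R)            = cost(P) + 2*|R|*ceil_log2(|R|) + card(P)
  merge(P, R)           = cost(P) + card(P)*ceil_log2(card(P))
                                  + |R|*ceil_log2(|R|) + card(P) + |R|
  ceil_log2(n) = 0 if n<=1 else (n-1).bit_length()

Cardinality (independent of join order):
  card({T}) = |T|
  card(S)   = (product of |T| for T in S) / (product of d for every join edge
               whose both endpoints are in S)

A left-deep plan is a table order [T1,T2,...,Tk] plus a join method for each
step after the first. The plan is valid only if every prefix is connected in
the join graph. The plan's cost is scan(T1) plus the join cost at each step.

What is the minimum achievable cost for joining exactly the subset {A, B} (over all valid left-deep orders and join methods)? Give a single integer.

Selinger DP over subsets of {A,B}:
  {A}: scan cost=100, card=100
  {B}: scan cost=200, card=200
  {AB}: card=800; try (A,hash)→1800, (A,nl_idx)→2400, (B,merge)→2700, (A,merge)→2800, (B,hash)→3400, (B,nl)→20100 …(+1); best=1800 via (A,hash)

1800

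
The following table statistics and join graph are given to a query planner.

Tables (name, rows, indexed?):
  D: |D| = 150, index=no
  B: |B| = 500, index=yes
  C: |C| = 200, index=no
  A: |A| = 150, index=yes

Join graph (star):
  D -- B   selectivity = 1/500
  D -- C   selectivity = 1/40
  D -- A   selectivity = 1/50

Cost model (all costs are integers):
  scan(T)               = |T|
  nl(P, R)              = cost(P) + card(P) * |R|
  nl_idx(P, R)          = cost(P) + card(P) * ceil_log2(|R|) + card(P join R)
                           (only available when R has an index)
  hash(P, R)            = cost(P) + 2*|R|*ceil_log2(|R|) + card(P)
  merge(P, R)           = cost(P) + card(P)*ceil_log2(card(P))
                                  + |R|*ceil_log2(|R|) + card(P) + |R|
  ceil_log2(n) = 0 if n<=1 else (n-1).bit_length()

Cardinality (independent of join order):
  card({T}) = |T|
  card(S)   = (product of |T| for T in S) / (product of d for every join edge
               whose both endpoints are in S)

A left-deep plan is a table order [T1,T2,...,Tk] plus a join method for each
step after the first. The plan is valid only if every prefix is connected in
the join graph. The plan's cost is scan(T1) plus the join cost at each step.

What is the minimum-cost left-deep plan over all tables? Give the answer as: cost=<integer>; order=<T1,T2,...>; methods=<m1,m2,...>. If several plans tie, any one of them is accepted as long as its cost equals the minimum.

cost=6950; order=D,B,A,C; methods=nl_idx,nl_idx,hash

Selinger DP (subsets sized 1..n):
  {D}: scan cost=150, card=150
  {B}: scan cost=500, card=500
  {C}: scan cost=200, card=200
  {A}: scan cost=150, card=150
  {BD}: card=150; try (B,nl_idx)→1650, (D,hash)→3400, (B,merge)→6500, (D,merge)→6850, (B,hash)→9300, (B,nl)→75150 …(+1); best=1650 via (B,nl_idx)
  {CD}: card=750; try (D,hash)→2800, (C,merge)→3300, (D,merge)→3350, (C,hash)→3500, (C,nl)→30150, (D,nl)→30200; best=2800 via (D,hash)
  {AD}: card=450; try (A,nl_idx)→1800, (D,hash)→2700, (A,hash)→2700, (D,merge)→2850, (A,merge)→2850, (D,nl)→22650 …(+1); best=1800 via (A,nl_idx)
  {BCD}: card=750; try (C,merge)→4800, (C,hash)→5000, (B,nl_idx)→10300, (B,hash)→12550, (B,merge)→16050, (C,nl)→31650 …(+1); best=4800 via (C,merge)
  {ABD}: card=450; try (A,nl_idx)→3300, (A,hash)→4200, (A,merge)→4350, (B,nl_idx)→6300, (B,hash)→11250, (B,merge)→11300 …(+2); best=3300 via (A,nl_idx)
  {ACD}: card=2250; try (C,hash)→5450, (A,hash)→5950, (C,merge)→8100, (A,nl_idx)→11050, (A,merge)→12400, (C,nl)→91800 …(+1); best=5450 via (C,hash)
  {ABCD}: card=2250; try (C,hash)→6950, (A,hash)→7950, (C,merge)→9600, (A,nl_idx)→13050, (A,merge)→14400, (B,hash)→16700 …(+5); best=6950 via (C,hash)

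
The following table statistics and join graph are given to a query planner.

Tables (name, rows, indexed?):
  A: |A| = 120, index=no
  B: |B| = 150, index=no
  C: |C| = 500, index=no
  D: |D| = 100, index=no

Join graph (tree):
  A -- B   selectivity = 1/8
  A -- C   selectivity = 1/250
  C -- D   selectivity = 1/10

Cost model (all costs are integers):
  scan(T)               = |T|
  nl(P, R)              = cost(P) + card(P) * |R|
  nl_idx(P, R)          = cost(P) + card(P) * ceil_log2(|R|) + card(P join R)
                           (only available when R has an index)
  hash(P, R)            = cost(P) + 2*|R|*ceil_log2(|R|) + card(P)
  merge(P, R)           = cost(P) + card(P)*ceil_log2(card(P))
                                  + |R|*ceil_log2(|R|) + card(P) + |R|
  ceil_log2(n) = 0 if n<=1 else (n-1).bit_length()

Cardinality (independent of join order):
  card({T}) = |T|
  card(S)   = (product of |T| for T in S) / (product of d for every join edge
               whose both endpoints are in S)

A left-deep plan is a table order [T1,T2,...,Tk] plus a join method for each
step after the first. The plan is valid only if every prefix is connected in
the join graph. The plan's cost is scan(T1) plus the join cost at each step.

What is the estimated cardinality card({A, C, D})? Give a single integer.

2400

Tables in S: A(120), C(500), D(100)
Edges inside S: A-C(d=250), C-D(d=10)
numerator = 120 * 500 * 100 = 6000000
denominator = 250 * 10 = 2500
card(S) = 6000000 / 2500 = 2400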